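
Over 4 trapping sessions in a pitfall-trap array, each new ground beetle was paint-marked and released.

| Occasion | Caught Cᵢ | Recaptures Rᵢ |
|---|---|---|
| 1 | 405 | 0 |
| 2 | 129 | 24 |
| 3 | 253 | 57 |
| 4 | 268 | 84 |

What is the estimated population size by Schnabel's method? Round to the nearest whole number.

Marked at large before each occasion: Mᵢ = Σⱼ<ᵢ (Cⱼ − Rⱼ) → M1=0, M2=405, M3=510, M4=706
Σ MᵢCᵢ = 0·405 + 405·129 + 510·253 + 706·268 = 0 + 52245 + 129030 + 189208 = 370483
Σ Rᵢ = 0 + 24 + 57 + 84 = 165
N̂ = 370483 / 165 ≈ 2245.4 → 2245

N ≈ 2245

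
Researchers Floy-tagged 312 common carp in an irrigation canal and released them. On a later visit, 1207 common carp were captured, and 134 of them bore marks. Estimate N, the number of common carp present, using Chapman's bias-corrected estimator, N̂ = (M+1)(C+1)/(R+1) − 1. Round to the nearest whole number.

N̂ = (312+1)(1207+1)/(134+1) − 1 = 313·1208/135 − 1
= 378104/135 − 1 ≈ 2800.8 − 1 ≈ 2799.8 → 2800

N ≈ 2800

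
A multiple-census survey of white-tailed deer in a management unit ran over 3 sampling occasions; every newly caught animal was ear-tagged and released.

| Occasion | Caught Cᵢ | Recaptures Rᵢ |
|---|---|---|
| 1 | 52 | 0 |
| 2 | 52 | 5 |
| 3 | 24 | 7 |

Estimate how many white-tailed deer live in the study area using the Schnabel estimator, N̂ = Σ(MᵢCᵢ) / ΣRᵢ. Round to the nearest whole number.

Marked at large before each occasion: Mᵢ = Σⱼ<ᵢ (Cⱼ − Rⱼ) → M1=0, M2=52, M3=99
Σ MᵢCᵢ = 0·52 + 52·52 + 99·24 = 0 + 2704 + 2376 = 5080
Σ Rᵢ = 0 + 5 + 7 = 12
N̂ = 5080 / 12 ≈ 423.3 → 423

N ≈ 423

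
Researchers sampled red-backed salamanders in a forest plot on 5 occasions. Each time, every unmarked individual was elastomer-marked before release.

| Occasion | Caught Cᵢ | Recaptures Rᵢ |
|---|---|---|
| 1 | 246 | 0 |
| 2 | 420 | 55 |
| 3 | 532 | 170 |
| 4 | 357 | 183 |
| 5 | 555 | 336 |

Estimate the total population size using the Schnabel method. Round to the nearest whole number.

Marked at large before each occasion: Mᵢ = Σⱼ<ᵢ (Cⱼ − Rⱼ) → M1=0, M2=246, M3=611, M4=973, M5=1147
Σ MᵢCᵢ = 0·246 + 246·420 + 611·532 + 973·357 + 1147·555 = 0 + 103320 + 325052 + 347361 + 636585 = 1412318
Σ Rᵢ = 0 + 55 + 170 + 183 + 336 = 744
N̂ = 1412318 / 744 ≈ 1898.3 → 1898

N ≈ 1898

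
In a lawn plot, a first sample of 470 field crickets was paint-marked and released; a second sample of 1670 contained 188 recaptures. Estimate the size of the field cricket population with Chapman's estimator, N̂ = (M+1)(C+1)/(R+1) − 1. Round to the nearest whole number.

N̂ = (470+1)(1670+1)/(188+1) − 1 = 471·1671/189 − 1
= 787041/189 − 1 ≈ 4164.2 − 1 ≈ 4163.2 → 4163

N ≈ 4163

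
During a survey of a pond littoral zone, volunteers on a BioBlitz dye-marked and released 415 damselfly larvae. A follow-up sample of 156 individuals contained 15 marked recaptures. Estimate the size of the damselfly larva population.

N = (415 × 156) / 15 = 64740 / 15 = 4316

N = 4316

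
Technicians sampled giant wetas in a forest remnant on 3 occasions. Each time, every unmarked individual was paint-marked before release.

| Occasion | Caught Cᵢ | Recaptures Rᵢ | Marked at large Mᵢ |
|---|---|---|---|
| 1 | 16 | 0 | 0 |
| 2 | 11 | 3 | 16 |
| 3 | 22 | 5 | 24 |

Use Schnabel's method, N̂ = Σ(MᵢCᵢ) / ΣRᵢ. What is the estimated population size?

Σ MᵢCᵢ = 0·16 + 16·11 + 24·22 = 0 + 176 + 528 = 704
Σ Rᵢ = 0 + 3 + 5 = 8
N̂ = 704 / 8 = 88

N = 88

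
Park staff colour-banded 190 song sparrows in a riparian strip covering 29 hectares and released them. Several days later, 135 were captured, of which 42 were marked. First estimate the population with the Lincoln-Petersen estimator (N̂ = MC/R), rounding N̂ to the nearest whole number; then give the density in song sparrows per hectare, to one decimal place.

density ≈ 21.1 song sparrows per hectare

N̂ = 190·135/42 = 25650/42 ≈ 610.7 → 611
Density = N̂ / area = 611 / 29 ≈ 21.07 → 21.1 per hectare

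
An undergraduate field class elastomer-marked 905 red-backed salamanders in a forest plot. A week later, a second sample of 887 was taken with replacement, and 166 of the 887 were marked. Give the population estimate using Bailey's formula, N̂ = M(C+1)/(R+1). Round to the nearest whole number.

N̂ = 905·(887+1)/(166+1) = 905·888/167 = 803640/167 ≈ 4812.2 → 4812

N ≈ 4812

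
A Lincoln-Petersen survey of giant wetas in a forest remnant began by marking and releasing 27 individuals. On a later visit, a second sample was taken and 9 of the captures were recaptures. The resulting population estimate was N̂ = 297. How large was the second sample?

From N = M·C/R: C = N·R / M = 297·9 / 27 = 2673 / 27 = 99.

C = 99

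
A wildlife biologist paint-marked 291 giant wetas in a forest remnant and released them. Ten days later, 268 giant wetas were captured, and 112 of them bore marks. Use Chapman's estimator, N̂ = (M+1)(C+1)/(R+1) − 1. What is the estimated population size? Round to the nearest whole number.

N ≈ 694

N̂ = (291+1)(268+1)/(112+1) − 1 = 292·269/113 − 1
= 78548/113 − 1 ≈ 695.1 − 1 ≈ 694.1 → 694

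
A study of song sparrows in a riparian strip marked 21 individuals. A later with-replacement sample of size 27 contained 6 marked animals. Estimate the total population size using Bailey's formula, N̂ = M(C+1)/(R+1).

N̂ = 21·(27+1)/(6+1) = 21·28/7 = 588/7 = 84

N = 84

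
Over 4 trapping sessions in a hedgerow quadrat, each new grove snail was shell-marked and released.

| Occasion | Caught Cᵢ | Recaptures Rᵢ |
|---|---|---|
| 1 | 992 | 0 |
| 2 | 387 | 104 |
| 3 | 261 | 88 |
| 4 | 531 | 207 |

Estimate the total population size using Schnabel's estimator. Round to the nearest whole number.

N ≈ 3723

Marked at large before each occasion: Mᵢ = Σⱼ<ᵢ (Cⱼ − Rⱼ) → M1=0, M2=992, M3=1275, M4=1448
Σ MᵢCᵢ = 0·992 + 992·387 + 1275·261 + 1448·531 = 0 + 383904 + 332775 + 768888 = 1485567
Σ Rᵢ = 0 + 104 + 88 + 207 = 399
N̂ = 1485567 / 399 ≈ 3723.2 → 3723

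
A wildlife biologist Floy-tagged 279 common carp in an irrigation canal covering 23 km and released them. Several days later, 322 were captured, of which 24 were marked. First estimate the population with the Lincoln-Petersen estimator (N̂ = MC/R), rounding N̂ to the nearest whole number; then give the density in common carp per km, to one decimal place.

density ≈ 162.7 common carp per km

N̂ = 279·322/24 = 89838/24 ≈ 3743.2 → 3743
Density = N̂ / area = 3743 / 23 ≈ 162.74 → 162.7 per km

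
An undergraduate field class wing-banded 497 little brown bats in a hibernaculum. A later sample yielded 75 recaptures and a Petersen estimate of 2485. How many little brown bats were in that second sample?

C = 375

From N = M·C/R: C = N·R / M = 2485·75 / 497 = 186375 / 497 = 375.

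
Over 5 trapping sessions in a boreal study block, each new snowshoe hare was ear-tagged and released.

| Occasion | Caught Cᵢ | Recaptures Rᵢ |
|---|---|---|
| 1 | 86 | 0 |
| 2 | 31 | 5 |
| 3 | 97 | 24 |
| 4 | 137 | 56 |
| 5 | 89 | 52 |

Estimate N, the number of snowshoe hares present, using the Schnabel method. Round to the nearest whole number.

Marked at large before each occasion: Mᵢ = Σⱼ<ᵢ (Cⱼ − Rⱼ) → M1=0, M2=86, M3=112, M4=185, M5=266
Σ MᵢCᵢ = 0·86 + 86·31 + 112·97 + 185·137 + 266·89 = 0 + 2666 + 10864 + 25345 + 23674 = 62549
Σ Rᵢ = 0 + 5 + 24 + 56 + 52 = 137
N̂ = 62549 / 137 ≈ 456.6 → 457

N ≈ 457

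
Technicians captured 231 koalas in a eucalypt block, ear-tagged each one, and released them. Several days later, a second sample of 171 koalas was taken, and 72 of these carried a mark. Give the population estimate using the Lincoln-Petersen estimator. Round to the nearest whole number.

N ≈ 549

N = (231 × 171) / 72 = 39501 / 72 ≈ 548.6 → 549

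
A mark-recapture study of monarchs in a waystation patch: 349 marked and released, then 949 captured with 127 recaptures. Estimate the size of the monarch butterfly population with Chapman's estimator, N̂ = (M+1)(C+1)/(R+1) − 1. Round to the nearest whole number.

N ≈ 2597

N̂ = (349+1)(949+1)/(127+1) − 1 = 350·950/128 − 1
= 332500/128 − 1 ≈ 2597.7 − 1 ≈ 2596.7 → 2597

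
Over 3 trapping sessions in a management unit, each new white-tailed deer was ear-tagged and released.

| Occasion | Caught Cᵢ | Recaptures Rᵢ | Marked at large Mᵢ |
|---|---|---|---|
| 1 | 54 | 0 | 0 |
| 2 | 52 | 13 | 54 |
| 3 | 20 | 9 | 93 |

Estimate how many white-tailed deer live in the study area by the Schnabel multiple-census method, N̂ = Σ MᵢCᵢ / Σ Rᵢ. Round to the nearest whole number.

N ≈ 212

Σ MᵢCᵢ = 0·54 + 54·52 + 93·20 = 0 + 2808 + 1860 = 4668
Σ Rᵢ = 0 + 13 + 9 = 22
N̂ = 4668 / 22 ≈ 212.2 → 212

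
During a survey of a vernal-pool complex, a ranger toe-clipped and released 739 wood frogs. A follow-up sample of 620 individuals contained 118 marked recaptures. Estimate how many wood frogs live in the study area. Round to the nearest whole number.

N ≈ 3883

N = (739 × 620) / 118 = 458180 / 118 ≈ 3882.9 → 3883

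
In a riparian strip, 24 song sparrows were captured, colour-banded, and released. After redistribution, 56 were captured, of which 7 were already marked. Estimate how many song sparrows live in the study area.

Lincoln-Petersen assumes M/N = R/C, so N = M·C / R.
N = (24 × 56) / 7 = 1344 / 7 = 192

N = 192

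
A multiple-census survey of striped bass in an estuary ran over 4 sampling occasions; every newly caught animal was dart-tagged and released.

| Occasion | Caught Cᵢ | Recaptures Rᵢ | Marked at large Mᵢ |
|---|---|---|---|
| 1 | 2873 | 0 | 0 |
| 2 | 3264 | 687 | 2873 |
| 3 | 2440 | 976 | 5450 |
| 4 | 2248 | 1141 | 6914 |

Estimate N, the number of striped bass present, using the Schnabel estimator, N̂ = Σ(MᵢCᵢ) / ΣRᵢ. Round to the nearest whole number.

N ≈ 13,630

Σ MᵢCᵢ = 0·2873 + 2873·3264 + 5450·2440 + 6914·2248 = 0 + 9377472 + 13298000 + 15542672 = 38218144
Σ Rᵢ = 0 + 687 + 976 + 1141 = 2804
N̂ = 38218144 / 2804 ≈ 13629.9 → 13630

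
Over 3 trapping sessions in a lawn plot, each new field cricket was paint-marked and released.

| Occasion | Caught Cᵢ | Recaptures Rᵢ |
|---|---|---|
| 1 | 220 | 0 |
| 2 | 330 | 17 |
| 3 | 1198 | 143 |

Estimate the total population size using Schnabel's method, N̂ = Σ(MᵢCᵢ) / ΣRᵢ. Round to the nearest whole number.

Marked at large before each occasion: Mᵢ = Σⱼ<ᵢ (Cⱼ − Rⱼ) → M1=0, M2=220, M3=533
Σ MᵢCᵢ = 0·220 + 220·330 + 533·1198 = 0 + 72600 + 638534 = 711134
Σ Rᵢ = 0 + 17 + 143 = 160
N̂ = 711134 / 160 ≈ 4444.6 → 4445

N ≈ 4445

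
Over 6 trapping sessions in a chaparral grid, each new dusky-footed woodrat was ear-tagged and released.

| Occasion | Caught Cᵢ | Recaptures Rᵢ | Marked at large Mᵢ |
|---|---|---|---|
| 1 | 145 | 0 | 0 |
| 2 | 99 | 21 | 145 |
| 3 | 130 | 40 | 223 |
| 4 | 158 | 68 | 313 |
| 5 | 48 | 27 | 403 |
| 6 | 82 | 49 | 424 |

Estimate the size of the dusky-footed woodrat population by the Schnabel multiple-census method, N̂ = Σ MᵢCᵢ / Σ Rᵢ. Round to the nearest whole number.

N ≈ 717

Σ MᵢCᵢ = 0·145 + 145·99 + 223·130 + 313·158 + 403·48 + 424·82 = 0 + 14355 + 28990 + 49454 + 19344 + 34768 = 146911
Σ Rᵢ = 0 + 21 + 40 + 68 + 27 + 49 = 205
N̂ = 146911 / 205 ≈ 716.6 → 717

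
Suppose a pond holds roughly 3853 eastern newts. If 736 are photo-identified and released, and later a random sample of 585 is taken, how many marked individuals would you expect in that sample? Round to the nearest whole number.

Expected recaptures E[R] = M·C / N.
E[R] = 736 × 585 / 3853 = 430560 / 3853 ≈ 111.7 → 112

expected recaptures ≈ 112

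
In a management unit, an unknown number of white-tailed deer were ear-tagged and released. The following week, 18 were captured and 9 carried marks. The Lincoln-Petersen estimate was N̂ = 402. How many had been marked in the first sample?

M = 201

From N = M·C/R: M = N·R / C = 402·9 / 18 = 3618 / 18 = 201.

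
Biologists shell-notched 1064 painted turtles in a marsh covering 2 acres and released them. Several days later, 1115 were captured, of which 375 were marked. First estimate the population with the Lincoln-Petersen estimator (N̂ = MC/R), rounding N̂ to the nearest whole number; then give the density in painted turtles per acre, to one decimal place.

N̂ = 1064·1115/375 = 1186360/375 ≈ 3163.6 → 3164
Density = N̂ / area = 3164 / 2 = 1582.0 per acre

density ≈ 1582.0 painted turtles per acre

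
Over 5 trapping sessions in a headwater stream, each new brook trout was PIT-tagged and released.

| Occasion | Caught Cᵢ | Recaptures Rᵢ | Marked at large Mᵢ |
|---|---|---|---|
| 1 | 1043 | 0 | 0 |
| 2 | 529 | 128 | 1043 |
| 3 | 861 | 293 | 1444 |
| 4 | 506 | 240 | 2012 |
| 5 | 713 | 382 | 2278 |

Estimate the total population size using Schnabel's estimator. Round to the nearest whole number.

N ≈ 4254

Σ MᵢCᵢ = 0·1043 + 1043·529 + 1444·861 + 2012·506 + 2278·713 = 0 + 551747 + 1243284 + 1018072 + 1624214 = 4437317
Σ Rᵢ = 0 + 128 + 293 + 240 + 382 = 1043
N̂ = 4437317 / 1043 ≈ 4254.4 → 4254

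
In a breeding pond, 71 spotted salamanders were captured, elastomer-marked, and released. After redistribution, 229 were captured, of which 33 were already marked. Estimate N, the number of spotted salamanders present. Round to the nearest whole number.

N ≈ 493

N = (71 × 229) / 33 = 16259 / 33 ≈ 492.7 → 493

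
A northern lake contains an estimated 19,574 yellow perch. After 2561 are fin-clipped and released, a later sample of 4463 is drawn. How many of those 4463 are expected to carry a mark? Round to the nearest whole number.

The marked fraction of the population is 2561/19574, so in a sample of 4463 expect C·(M/N) marked.
E[R] = 2561 × 4463 / 19574 = 11429743 / 19574 ≈ 583.9 → 584

expected recaptures ≈ 584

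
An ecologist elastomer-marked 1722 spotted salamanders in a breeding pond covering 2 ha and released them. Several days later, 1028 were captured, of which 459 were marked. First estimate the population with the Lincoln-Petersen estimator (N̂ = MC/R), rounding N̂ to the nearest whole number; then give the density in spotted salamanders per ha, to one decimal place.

density ≈ 1928.5 spotted salamanders per ha

N̂ = 1722·1028/459 = 1770216/459 ≈ 3856.7 → 3857
Density = N̂ / area = 3857 / 2 ≈ 1928.50 → 1928.5 per ha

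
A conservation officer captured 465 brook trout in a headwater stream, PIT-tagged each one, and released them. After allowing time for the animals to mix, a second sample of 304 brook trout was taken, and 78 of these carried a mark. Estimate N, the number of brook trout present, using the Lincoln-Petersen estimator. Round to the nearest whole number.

N = (465 × 304) / 78 = 141360 / 78 ≈ 1812.3 → 1812

N ≈ 1812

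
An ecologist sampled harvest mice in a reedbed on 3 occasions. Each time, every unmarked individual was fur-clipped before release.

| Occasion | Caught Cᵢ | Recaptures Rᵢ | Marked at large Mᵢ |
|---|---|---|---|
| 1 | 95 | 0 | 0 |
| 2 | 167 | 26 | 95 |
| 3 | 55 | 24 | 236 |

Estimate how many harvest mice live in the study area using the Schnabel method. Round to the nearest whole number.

Σ MᵢCᵢ = 0·95 + 95·167 + 236·55 = 0 + 15865 + 12980 = 28845
Σ Rᵢ = 0 + 26 + 24 = 50
N̂ = 28845 / 50 ≈ 576.9 → 577

N ≈ 577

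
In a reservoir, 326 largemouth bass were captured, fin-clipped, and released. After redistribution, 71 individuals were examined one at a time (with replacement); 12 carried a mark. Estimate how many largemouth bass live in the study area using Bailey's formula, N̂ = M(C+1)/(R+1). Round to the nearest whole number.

N ≈ 1806

N̂ = 326·(71+1)/(12+1) = 326·72/13 = 23472/13 ≈ 1805.5 → 1806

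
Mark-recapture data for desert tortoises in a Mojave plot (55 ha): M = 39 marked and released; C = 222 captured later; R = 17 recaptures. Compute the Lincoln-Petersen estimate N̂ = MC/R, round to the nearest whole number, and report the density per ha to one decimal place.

N̂ = 39·222/17 = 8658/17 ≈ 509.3 → 509
Density = N̂ / area = 509 / 55 ≈ 9.25 → 9.3 per ha

density ≈ 9.3 desert tortoises per ha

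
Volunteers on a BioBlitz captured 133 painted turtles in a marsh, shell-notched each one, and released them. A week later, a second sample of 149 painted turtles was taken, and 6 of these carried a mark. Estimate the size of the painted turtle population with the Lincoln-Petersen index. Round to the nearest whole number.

If marked individuals mix randomly, R/C ≈ M/N, giving N ≈ M·C/R.
N = (133 × 149) / 6 = 19817 / 6 ≈ 3302.8 → 3303

N ≈ 3303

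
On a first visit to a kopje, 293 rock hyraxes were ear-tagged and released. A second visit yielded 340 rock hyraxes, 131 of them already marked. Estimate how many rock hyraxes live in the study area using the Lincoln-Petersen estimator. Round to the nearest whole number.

If marked individuals mix randomly, R/C ≈ M/N, giving N ≈ M·C/R.
N = (293 × 340) / 131 = 99620 / 131 ≈ 760.46 → 760

N ≈ 760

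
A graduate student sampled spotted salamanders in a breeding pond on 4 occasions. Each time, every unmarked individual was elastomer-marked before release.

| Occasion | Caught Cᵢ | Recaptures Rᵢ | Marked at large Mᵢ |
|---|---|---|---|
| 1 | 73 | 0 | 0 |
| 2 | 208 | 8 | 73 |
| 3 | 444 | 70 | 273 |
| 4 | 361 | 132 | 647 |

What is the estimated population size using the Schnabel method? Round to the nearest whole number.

N ≈ 1762

Σ MᵢCᵢ = 0·73 + 73·208 + 273·444 + 647·361 = 0 + 15184 + 121212 + 233567 = 369963
Σ Rᵢ = 0 + 8 + 70 + 132 = 210
N̂ = 369963 / 210 ≈ 1761.7 → 1762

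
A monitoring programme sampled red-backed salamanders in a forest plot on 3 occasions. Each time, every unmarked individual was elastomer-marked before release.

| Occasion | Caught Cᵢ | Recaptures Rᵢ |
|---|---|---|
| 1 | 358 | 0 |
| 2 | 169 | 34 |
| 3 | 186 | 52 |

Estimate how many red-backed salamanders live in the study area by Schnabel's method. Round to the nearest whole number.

Marked at large before each occasion: Mᵢ = Σⱼ<ᵢ (Cⱼ − Rⱼ) → M1=0, M2=358, M3=493
Σ MᵢCᵢ = 0·358 + 358·169 + 493·186 = 0 + 60502 + 91698 = 152200
Σ Rᵢ = 0 + 34 + 52 = 86
N̂ = 152200 / 86 ≈ 1769.8 → 1770

N ≈ 1770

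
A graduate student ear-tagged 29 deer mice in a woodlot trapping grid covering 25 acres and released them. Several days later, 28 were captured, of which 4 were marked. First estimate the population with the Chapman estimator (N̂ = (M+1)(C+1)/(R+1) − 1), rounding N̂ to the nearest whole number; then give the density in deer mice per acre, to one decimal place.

density ≈ 6.9 deer mice per acre

N̂ = 30·29/5 − 1 = 870/5 − 1 = 173
Density = N̂ / area = 173 / 25 ≈ 6.92 → 6.9 per acre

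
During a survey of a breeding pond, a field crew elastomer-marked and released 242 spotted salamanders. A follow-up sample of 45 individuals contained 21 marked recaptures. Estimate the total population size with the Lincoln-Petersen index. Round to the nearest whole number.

N = (242 × 45) / 21 = 10890 / 21 ≈ 518.6 → 519

N ≈ 519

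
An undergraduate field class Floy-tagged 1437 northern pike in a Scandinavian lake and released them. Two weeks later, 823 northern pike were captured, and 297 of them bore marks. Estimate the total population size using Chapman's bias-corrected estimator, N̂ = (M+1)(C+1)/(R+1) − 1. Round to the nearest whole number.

N ≈ 3975

N̂ = (1437+1)(823+1)/(297+1) − 1 = 1438·824/298 − 1
= 1184912/298 − 1 ≈ 3976.2 − 1 ≈ 3975.2 → 3975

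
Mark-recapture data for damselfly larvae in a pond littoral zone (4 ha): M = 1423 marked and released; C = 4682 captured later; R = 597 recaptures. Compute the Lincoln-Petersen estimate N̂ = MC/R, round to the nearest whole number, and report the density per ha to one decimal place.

N̂ = 1423·4682/597 = 6662486/597 ≈ 11159.9 → 11160
Density = N̂ / area = 11160 / 4 = 2790.0 per ha

density ≈ 2790.0 damselfly larvae per ha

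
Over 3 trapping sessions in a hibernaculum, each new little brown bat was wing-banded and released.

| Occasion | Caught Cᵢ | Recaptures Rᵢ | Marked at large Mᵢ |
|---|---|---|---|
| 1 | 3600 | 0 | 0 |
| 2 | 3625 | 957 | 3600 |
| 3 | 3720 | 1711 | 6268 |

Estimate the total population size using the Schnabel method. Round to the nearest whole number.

N ≈ 13,631

Σ MᵢCᵢ = 0·3600 + 3600·3625 + 6268·3720 = 0 + 13050000 + 23316960 = 36366960
Σ Rᵢ = 0 + 957 + 1711 = 2668
N̂ = 36366960 / 2668 ≈ 13630.8 → 13631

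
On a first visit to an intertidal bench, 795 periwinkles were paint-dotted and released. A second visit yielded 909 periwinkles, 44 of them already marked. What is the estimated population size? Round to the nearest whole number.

N ≈ 16,424

Lincoln-Petersen assumes M/N = R/C, so N = M·C / R.
N = (795 × 909) / 44 = 722655 / 44 ≈ 16424.0 → 16424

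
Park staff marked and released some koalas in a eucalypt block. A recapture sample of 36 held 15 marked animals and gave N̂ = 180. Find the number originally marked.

M = 75

From N = M·C/R: M = N·R / C = 180·15 / 36 = 2700 / 36 = 75.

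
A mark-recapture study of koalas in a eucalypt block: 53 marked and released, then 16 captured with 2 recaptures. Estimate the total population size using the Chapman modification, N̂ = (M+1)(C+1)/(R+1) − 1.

N = 305

N̂ = (53+1)(16+1)/(2+1) − 1 = 54·17/3 − 1
= 918/3 − 1 = 306 − 1 = 305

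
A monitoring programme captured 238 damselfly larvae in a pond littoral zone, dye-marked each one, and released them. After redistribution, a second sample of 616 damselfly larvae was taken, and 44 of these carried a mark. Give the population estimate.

N = 3332

Lincoln-Petersen assumes M/N = R/C, so N = M·C / R.
N = (238 × 616) / 44 = 146608 / 44 = 3332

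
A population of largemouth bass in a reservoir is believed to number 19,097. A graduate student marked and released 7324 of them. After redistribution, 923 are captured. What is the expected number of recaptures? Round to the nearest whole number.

expected recaptures ≈ 354

The marked fraction of the population is 7324/19097, so in a sample of 923 expect C·(M/N) marked.
E[R] = 7324 × 923 / 19097 = 6760052 / 19097 ≈ 354.0 → 354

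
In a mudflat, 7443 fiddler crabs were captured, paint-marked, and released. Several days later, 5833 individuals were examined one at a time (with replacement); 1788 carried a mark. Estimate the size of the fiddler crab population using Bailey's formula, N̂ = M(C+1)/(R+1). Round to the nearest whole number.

N ≈ 24,272

N̂ = 7443·(5833+1)/(1788+1) = 7443·5834/1789 = 43422462/1789 ≈ 24271.9 → 24272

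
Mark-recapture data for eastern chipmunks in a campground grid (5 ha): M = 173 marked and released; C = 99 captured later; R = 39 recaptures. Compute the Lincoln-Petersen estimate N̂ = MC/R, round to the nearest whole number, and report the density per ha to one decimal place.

N̂ = 173·99/39 = 17127/39 ≈ 439.2 → 439
Density = N̂ / area = 439 / 5 ≈ 87.80 → 87.8 per ha

density ≈ 87.8 eastern chipmunks per ha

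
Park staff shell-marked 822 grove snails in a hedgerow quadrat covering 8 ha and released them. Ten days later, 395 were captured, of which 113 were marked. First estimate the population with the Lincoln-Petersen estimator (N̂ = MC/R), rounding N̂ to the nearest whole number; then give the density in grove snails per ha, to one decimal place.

N̂ = 822·395/113 = 324690/113 ≈ 2873.4 → 2873
Density = N̂ / area = 2873 / 8 ≈ 359.12 → 359.1 per ha

density ≈ 359.1 grove snails per ha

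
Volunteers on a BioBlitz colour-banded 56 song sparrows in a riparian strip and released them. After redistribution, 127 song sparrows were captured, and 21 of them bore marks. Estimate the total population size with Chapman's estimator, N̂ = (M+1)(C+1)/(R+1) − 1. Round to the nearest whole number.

N ≈ 331

N̂ = (56+1)(127+1)/(21+1) − 1 = 57·128/22 − 1
= 7296/22 − 1 ≈ 331.6 − 1 ≈ 330.6 → 331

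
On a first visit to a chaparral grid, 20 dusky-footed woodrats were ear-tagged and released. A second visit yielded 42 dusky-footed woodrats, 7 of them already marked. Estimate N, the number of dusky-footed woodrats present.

N = 120

N = (20 × 42) / 7 = 840 / 7 = 120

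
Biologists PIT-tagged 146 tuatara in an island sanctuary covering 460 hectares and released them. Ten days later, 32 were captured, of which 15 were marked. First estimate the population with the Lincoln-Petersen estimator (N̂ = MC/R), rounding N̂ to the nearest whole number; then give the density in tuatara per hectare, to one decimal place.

density ≈ 0.7 tuatara per hectare

N̂ = 146·32/15 = 4672/15 ≈ 311.47 → 311
Density = N̂ / area = 311 / 460 ≈ 0.68 → 0.7 per hectare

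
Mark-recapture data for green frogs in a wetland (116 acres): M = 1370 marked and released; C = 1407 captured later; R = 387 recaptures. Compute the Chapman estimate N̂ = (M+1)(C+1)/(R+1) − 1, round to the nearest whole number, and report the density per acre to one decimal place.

N̂ = 1371·1408/388 − 1 = 1930368/388 − 1 ≈ 4974.2 → 4974
Density = N̂ / area = 4974 / 116 ≈ 42.88 → 42.9 per acre

density ≈ 42.9 green frogs per acre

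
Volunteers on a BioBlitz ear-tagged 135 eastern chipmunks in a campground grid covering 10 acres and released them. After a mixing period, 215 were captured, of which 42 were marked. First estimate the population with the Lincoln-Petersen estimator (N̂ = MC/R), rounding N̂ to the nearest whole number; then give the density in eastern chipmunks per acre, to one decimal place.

N̂ = 135·215/42 = 29025/42 ≈ 691.1 → 691
Density = N̂ / area = 691 / 10 ≈ 69.10 → 69.1 per acre

density ≈ 69.1 eastern chipmunks per acre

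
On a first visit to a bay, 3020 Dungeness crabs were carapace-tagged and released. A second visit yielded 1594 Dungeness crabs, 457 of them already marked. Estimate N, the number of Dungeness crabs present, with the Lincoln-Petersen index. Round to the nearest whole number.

The marked fraction in the recapture sample should equal the marked fraction in the population: 457/1594 = 3020/N.
N = (3020 × 1594) / 457 = 4813880 / 457 ≈ 10533.7 → 10534

N ≈ 10,534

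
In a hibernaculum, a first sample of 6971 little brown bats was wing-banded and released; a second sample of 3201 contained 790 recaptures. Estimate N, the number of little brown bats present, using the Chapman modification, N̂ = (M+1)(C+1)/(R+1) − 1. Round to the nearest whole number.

N ≈ 28,222

N̂ = (6971+1)(3201+1)/(790+1) − 1 = 6972·3202/791 − 1
= 22324344/791 − 1 ≈ 28222.9 − 1 ≈ 28221.9 → 28222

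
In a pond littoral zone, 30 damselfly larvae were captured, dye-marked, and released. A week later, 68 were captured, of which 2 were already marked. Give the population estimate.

N = 1020

N = (30 × 68) / 2 = 2040 / 2 = 1020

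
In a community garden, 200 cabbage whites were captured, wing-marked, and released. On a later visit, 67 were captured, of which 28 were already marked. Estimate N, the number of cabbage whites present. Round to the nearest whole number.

N ≈ 479

If marked individuals mix randomly, R/C ≈ M/N, giving N ≈ M·C/R.
N = (200 × 67) / 28 = 13400 / 28 ≈ 478.6 → 479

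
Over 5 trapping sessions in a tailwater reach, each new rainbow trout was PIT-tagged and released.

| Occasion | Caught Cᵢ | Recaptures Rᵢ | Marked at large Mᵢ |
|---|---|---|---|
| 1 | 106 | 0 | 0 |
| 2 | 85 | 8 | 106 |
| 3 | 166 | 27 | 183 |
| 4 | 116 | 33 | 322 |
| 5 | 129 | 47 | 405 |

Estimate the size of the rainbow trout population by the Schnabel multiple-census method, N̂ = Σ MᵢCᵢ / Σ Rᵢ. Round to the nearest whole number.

Σ MᵢCᵢ = 0·106 + 106·85 + 183·166 + 322·116 + 405·129 = 0 + 9010 + 30378 + 37352 + 52245 = 128985
Σ Rᵢ = 0 + 8 + 27 + 33 + 47 = 115
N̂ = 128985 / 115 ≈ 1121.6 → 1122

N ≈ 1122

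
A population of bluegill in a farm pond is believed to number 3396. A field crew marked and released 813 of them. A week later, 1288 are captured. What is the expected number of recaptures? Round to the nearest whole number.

expected recaptures ≈ 308

The marked fraction of the population is 813/3396, so in a sample of 1288 expect C·(M/N) marked.
E[R] = 813 × 1288 / 3396 = 1047144 / 3396 ≈ 308.3 → 308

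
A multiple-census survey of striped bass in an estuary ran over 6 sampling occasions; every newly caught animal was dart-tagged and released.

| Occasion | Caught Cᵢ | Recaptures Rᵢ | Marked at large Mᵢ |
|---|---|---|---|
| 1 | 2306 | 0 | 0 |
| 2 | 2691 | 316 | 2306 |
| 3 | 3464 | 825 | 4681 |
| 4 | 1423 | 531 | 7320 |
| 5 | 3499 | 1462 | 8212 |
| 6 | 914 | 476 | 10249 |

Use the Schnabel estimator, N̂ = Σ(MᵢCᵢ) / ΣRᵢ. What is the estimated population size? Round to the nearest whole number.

N ≈ 19,650

Σ MᵢCᵢ = 0·2306 + 2306·2691 + 4681·3464 + 7320·1423 + 8212·3499 + 10249·914 = 0 + 6205446 + 16214984 + 10416360 + 28733788 + 9367586 = 70938164
Σ Rᵢ = 0 + 316 + 825 + 531 + 1462 + 476 = 3610
N̂ = 70938164 / 3610 ≈ 19650.46 → 19650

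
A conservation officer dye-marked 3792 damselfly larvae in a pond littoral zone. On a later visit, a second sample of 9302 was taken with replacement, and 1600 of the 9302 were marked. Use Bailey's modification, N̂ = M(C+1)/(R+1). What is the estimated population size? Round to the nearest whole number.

N̂ = 3792·(9302+1)/(1600+1) = 3792·9303/1601 = 35276976/1601 ≈ 22034.3 → 22034

N ≈ 22,034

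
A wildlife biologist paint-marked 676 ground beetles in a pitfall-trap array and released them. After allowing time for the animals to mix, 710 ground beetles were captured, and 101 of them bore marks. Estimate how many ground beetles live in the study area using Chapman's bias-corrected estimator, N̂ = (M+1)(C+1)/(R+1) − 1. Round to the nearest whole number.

N ≈ 4718

N̂ = (676+1)(710+1)/(101+1) − 1 = 677·711/102 − 1
= 481347/102 − 1 ≈ 4719.1 − 1 ≈ 4718.1 → 4718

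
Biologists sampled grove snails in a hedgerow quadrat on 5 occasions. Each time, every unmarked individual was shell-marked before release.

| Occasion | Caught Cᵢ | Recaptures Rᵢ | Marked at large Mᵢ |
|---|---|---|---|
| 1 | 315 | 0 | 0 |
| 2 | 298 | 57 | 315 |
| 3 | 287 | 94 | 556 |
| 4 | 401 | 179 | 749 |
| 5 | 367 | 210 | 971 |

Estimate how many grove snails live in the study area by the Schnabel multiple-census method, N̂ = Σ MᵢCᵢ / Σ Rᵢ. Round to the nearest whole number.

N ≈ 1685

Σ MᵢCᵢ = 0·315 + 315·298 + 556·287 + 749·401 + 971·367 = 0 + 93870 + 159572 + 300349 + 356357 = 910148
Σ Rᵢ = 0 + 57 + 94 + 179 + 210 = 540
N̂ = 910148 / 540 ≈ 1685.46 → 1685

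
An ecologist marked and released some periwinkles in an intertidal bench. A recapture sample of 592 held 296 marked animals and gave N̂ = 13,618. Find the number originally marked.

From N = M·C/R: M = N·R / C = 13618·296 / 592 = 4030928 / 592 = 6809.

M = 6809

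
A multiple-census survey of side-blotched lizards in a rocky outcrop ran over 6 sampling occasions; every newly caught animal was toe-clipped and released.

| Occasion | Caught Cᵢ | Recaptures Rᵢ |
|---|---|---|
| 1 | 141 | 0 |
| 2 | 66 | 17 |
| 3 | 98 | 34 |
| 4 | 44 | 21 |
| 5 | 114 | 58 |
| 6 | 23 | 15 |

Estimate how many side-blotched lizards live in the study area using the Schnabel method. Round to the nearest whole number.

Marked at large before each occasion: Mᵢ = Σⱼ<ᵢ (Cⱼ − Rⱼ) → M1=0, M2=141, M3=190, M4=254, M5=277, M6=333
Σ MᵢCᵢ = 0·141 + 141·66 + 190·98 + 254·44 + 277·114 + 333·23 = 0 + 9306 + 18620 + 11176 + 31578 + 7659 = 78339
Σ Rᵢ = 0 + 17 + 34 + 21 + 58 + 15 = 145
N̂ = 78339 / 145 ≈ 540.3 → 540

N ≈ 540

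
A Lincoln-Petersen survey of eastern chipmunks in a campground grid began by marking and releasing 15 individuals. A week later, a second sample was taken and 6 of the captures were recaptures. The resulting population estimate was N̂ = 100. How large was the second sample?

From N = M·C/R: C = N·R / M = 100·6 / 15 = 600 / 15 = 40.

C = 40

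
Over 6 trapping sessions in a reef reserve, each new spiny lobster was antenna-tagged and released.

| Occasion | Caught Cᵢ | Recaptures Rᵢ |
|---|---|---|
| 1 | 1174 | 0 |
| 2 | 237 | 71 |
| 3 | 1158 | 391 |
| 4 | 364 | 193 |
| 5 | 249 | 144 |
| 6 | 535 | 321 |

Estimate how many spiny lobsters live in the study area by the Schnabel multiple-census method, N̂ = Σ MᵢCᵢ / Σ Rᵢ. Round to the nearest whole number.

N ≈ 3963

Marked at large before each occasion: Mᵢ = Σⱼ<ᵢ (Cⱼ − Rⱼ) → M1=0, M2=1174, M3=1340, M4=2107, M5=2278, M6=2383
Σ MᵢCᵢ = 0·1174 + 1174·237 + 1340·1158 + 2107·364 + 2278·249 + 2383·535 = 0 + 278238 + 1551720 + 766948 + 567222 + 1274905 = 4439033
Σ Rᵢ = 0 + 71 + 391 + 193 + 144 + 321 = 1120
N̂ = 4439033 / 1120 ≈ 3963.4 → 3963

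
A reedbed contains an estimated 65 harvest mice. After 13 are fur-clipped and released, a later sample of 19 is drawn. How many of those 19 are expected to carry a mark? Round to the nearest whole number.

The marked fraction of the population is 13/65, so in a sample of 19 expect C·(M/N) marked.
E[R] = 13 × 19 / 65 = 247 / 65 ≈ 3.8 → 4

expected recaptures ≈ 4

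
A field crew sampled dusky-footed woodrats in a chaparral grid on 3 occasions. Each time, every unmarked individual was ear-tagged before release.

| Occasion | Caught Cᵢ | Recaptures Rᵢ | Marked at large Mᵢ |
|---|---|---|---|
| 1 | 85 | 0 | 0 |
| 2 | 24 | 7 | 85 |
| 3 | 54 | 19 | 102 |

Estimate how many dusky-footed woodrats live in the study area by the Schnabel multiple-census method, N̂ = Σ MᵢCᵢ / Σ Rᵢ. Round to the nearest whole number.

Σ MᵢCᵢ = 0·85 + 85·24 + 102·54 = 0 + 2040 + 5508 = 7548
Σ Rᵢ = 0 + 7 + 19 = 26
N̂ = 7548 / 26 ≈ 290.3 → 290

N ≈ 290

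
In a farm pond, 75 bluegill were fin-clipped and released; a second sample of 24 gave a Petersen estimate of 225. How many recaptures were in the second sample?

R = 8

From N = M·C/R: R = M·C / N = 75·24 / 225 = 1800 / 225 = 8.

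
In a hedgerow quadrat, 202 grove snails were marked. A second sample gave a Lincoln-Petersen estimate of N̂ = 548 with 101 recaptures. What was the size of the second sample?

From N = M·C/R: C = N·R / M = 548·101 / 202 = 55348 / 202 = 274.

C = 274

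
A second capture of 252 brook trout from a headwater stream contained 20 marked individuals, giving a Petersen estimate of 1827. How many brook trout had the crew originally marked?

M = 145

From N = M·C/R: M = N·R / C = 1827·20 / 252 = 36540 / 252 = 145.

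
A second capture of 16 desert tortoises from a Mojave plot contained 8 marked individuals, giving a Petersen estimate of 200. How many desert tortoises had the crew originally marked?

M = 100

From N = M·C/R: M = N·R / C = 200·8 / 16 = 1600 / 16 = 100.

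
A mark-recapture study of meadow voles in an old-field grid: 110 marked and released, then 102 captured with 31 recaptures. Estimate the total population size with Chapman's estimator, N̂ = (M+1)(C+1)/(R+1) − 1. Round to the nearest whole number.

N ≈ 356

N̂ = (110+1)(102+1)/(31+1) − 1 = 111·103/32 − 1
= 11433/32 − 1 ≈ 357.3 − 1 ≈ 356.3 → 356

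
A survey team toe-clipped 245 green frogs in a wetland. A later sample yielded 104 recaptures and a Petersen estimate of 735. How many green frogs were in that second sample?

C = 312

From N = M·C/R: C = N·R / M = 735·104 / 245 = 76440 / 245 = 312.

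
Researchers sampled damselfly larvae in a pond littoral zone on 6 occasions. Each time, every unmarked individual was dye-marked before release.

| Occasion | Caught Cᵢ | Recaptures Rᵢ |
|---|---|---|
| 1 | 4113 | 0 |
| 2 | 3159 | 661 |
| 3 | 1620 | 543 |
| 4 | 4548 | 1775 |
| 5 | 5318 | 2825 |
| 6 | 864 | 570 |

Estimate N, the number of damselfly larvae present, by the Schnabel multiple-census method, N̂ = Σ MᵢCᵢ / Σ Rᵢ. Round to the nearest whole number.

N ≈ 19,688

Marked at large before each occasion: Mᵢ = Σⱼ<ᵢ (Cⱼ − Rⱼ) → M1=0, M2=4113, M3=6611, M4=7688, M5=10461, M6=12954
Σ MᵢCᵢ = 0·4113 + 4113·3159 + 6611·1620 + 7688·4548 + 10461·5318 + 12954·864 = 0 + 12992967 + 10709820 + 34965024 + 55631598 + 11192256 = 125491665
Σ Rᵢ = 0 + 661 + 543 + 1775 + 2825 + 570 = 6374
N̂ = 125491665 / 6374 ≈ 19688.1 → 19688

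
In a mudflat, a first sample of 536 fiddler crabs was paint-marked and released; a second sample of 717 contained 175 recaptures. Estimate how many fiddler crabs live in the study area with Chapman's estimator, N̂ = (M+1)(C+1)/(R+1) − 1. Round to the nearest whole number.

N̂ = (536+1)(717+1)/(175+1) − 1 = 537·718/176 − 1
= 385566/176 − 1 ≈ 2190.7 − 1 ≈ 2189.7 → 2190

N ≈ 2190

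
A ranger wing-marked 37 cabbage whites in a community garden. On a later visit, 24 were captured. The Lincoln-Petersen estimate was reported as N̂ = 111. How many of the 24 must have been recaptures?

From N = M·C/R: R = M·C / N = 37·24 / 111 = 888 / 111 = 8.

R = 8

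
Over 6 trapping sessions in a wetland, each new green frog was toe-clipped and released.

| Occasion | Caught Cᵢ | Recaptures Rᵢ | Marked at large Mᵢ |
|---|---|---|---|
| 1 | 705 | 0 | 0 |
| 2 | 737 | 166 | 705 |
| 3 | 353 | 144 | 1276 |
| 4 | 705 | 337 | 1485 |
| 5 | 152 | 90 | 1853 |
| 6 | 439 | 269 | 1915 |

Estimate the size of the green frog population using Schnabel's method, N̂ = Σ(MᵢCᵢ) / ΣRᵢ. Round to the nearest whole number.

Σ MᵢCᵢ = 0·705 + 705·737 + 1276·353 + 1485·705 + 1853·152 + 1915·439 = 0 + 519585 + 450428 + 1046925 + 281656 + 840685 = 3139279
Σ Rᵢ = 0 + 166 + 144 + 337 + 90 + 269 = 1006
N̂ = 3139279 / 1006 ≈ 3120.6 → 3121

N ≈ 3121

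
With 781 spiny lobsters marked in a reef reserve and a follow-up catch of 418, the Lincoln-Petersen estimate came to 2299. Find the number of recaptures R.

R = 142

From N = M·C/R: R = M·C / N = 781·418 / 2299 = 326458 / 2299 = 142.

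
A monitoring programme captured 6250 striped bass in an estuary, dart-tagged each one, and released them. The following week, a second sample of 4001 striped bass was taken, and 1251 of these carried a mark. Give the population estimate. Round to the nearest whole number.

N ≈ 19,989

Lincoln-Petersen assumes M/N = R/C, so N = M·C / R.
N = (6250 × 4001) / 1251 = 25006250 / 1251 ≈ 19989.0 → 19989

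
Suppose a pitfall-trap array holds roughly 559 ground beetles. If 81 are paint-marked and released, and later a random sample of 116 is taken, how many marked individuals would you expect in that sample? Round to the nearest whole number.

The marked fraction of the population is 81/559, so in a sample of 116 expect C·(M/N) marked.
E[R] = 81 × 116 / 559 = 9396 / 559 ≈ 16.8 → 17

expected recaptures ≈ 17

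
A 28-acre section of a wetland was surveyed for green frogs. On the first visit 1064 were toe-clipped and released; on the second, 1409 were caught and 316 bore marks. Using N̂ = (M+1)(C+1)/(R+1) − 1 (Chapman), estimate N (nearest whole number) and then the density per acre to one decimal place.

N̂ = 1065·1410/317 − 1 = 1501650/317 − 1 ≈ 4736.1 → 4736
Density = N̂ / area = 4736 / 28 ≈ 169.14 → 169.1 per acre

density ≈ 169.1 green frogs per acre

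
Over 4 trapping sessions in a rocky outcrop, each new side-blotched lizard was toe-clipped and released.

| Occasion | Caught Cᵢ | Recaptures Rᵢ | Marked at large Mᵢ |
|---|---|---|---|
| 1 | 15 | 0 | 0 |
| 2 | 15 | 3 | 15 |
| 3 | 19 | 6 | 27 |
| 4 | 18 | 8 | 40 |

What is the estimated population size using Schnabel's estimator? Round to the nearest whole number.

Σ MᵢCᵢ = 0·15 + 15·15 + 27·19 + 40·18 = 0 + 225 + 513 + 720 = 1458
Σ Rᵢ = 0 + 3 + 6 + 8 = 17
N̂ = 1458 / 17 ≈ 85.8 → 86

N ≈ 86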